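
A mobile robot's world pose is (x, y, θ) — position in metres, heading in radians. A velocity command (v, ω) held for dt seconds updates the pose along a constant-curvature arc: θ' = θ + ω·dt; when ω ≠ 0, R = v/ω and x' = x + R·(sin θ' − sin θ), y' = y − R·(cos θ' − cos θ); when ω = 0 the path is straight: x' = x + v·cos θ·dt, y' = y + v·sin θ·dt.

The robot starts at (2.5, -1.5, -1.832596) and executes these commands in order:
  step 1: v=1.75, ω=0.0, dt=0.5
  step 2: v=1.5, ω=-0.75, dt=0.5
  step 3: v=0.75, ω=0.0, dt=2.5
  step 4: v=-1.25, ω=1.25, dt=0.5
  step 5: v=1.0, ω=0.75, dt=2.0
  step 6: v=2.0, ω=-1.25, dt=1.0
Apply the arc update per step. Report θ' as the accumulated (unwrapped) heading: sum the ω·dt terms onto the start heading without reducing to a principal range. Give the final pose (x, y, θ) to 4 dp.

(3.6767, -6.5030, -1.3326)

step 1: θ'=-1.8326 (straight) → pose (2.2735, -2.3452, -1.8326)
step 2: θ'=-2.2076 (R=-2.0000) → pose (1.9497, -3.0168, -2.2076)
step 3: θ'=-2.2076 (straight) → pose (0.8348, -4.5243, -2.2076)
step 4: θ'=-1.5826 (R=-1.0000) → pose (1.0307, -3.9415, -1.5826)
step 5: θ'=-0.0826 (R=1.3333) → pose (2.2539, -5.2860, -0.0826)
step 6: θ'=-1.3326 (R=-1.6000) → pose (3.6767, -6.5030, -1.3326)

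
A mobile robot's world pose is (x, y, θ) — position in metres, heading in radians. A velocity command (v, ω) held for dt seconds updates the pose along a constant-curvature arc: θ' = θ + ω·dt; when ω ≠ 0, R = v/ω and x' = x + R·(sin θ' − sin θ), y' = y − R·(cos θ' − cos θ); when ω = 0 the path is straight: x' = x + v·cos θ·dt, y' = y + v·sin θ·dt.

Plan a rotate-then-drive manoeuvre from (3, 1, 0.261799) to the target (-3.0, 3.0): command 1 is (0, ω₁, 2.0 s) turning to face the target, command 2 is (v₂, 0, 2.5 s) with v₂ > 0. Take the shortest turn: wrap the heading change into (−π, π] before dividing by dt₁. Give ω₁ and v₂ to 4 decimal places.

heading to target = atan2(3−1, -3−3) = 2.8198
Δθ = wrap(2.8198 − 0.2618) = 2.5580; ω₁ = Δθ/dt₁ = 1.2790
distance = √((-3−3)² + (3−1)²) = 6.3246; v₂ = distance/dt₂ = 2.5298

ω₁ = 1.2790, v₂ = 2.5298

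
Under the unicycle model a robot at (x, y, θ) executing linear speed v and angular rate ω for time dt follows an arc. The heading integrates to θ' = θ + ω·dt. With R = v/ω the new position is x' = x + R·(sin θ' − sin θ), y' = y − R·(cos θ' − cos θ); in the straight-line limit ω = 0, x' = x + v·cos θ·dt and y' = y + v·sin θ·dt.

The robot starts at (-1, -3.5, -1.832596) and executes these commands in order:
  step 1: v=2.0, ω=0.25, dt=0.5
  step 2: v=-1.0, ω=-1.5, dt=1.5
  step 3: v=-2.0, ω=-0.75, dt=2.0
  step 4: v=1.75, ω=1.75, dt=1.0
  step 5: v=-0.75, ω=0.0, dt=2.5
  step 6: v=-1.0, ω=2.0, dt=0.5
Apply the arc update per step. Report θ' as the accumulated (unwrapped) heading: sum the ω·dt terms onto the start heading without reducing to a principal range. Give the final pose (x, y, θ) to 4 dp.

(1.8279, -7.2640, -2.7076)

step 1: θ'=-1.7076 (R=8.0000) → pose (-1.1979, -4.4796, -1.7076)
step 2: θ'=-3.9576 (R=0.6667) → pose (-0.0518, -4.1137, -3.9576)
step 3: θ'=-5.4576 (R=2.6667) → pose (-0.0344, -7.7491, -5.4576)
step 4: θ'=-3.7076 (R=1.0000) → pose (-0.2331, -6.2269, -3.7076)
step 5: θ'=-3.7076 (straight) → pose (1.3495, -7.2324, -3.7076)
step 6: θ'=-2.7076 (R=-0.5000) → pose (1.8279, -7.2640, -2.7076)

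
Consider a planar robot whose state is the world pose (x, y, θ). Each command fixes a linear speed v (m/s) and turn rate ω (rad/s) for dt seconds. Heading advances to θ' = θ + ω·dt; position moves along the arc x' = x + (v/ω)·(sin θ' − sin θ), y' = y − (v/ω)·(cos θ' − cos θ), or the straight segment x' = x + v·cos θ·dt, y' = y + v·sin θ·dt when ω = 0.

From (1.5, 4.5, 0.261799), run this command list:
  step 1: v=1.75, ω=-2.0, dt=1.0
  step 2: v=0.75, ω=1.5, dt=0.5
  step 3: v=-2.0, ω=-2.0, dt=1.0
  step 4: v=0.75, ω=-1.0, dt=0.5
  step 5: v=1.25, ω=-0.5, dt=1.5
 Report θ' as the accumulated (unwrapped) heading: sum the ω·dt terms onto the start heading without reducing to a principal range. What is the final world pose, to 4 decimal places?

(1.6027, 5.9346, -4.2382)

step 1: θ'=-1.7382 (R=-0.8750) → pose (2.5892, 3.5090, -1.7382)
step 2: θ'=-0.9882 (R=0.5000) → pose (2.6647, 3.1506, -0.9882)
step 3: θ'=-2.9882 (R=1.0000) → pose (3.3470, 4.6891, -2.9882)
step 4: θ'=-3.4882 (R=-0.7500) → pose (2.9776, 4.7249, -3.4882)
step 5: θ'=-4.2382 (R=-2.5000) → pose (1.6027, 5.9346, -4.2382)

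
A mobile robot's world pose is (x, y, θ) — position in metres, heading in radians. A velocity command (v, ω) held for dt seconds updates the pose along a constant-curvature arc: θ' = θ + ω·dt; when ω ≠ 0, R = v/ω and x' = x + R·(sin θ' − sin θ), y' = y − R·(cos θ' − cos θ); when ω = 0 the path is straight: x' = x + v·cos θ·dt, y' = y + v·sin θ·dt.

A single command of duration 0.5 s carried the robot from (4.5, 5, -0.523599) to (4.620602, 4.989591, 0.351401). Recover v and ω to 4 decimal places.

v = 0.2500, ω = 1.7500

Δθ = 0.351401 − -0.523599 = 0.875000
ω = Δθ/dt = 0.875000/0.5 = 1.7500
R = Δx/(sin θ' − sin θ) = 0.1429
v = R·ω = 0.1429·1.7500 = 0.2500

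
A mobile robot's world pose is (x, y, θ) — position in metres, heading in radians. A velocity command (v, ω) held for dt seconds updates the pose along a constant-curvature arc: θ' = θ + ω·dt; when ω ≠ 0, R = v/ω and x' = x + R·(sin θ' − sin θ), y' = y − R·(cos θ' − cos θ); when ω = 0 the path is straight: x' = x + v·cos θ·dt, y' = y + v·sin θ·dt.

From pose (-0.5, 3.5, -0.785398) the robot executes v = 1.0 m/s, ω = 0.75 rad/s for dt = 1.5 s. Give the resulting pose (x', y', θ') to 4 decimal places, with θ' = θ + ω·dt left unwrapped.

(0.8870, 3.1856, 0.3396)

θ' = -0.7854 + 0.75·1.5 = 0.3396
R = v/ω = 1.0/0.75 = 1.3333
x' = -0.5 + 1.3333·(sin 0.3396 − sin -0.7854) = 0.8870
y' = 3.5 − 1.3333·(cos 0.3396 − cos -0.7854) = 3.1856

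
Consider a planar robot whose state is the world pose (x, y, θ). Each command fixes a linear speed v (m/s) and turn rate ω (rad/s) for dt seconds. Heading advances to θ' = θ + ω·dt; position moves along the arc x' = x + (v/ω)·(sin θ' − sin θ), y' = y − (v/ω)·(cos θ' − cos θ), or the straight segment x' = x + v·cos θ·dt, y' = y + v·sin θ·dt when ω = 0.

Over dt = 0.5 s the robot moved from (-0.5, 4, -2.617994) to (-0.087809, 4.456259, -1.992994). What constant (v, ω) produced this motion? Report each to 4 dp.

v = -1.2500, ω = 1.2500

Δθ = -1.992994 − -2.617994 = 0.625000
ω = Δθ/dt = 0.625000/0.5 = 1.2500
R = −Δy/(cos θ' − cos θ) = -1.0000
v = R·ω = -1.0000·1.2500 = -1.2500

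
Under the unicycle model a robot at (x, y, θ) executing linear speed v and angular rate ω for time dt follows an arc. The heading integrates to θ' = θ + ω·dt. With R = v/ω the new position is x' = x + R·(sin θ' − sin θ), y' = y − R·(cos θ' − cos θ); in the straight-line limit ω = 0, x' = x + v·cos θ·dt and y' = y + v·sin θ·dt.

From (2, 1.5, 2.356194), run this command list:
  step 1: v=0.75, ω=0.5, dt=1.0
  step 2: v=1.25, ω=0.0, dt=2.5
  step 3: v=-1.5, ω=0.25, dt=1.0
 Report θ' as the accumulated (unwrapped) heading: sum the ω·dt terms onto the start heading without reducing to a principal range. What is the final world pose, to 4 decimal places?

step 1: θ'=2.8562 (R=1.5000) → pose (1.3616, 1.8787, 2.8562)
step 2: θ'=2.8562 (straight) → pose (-1.6369, 2.7585, 2.8562)
step 3: θ'=3.1062 (R=-6.0000) → pose (-0.1601, 2.5195, 3.1062)

(-0.1601, 2.5195, 3.1062)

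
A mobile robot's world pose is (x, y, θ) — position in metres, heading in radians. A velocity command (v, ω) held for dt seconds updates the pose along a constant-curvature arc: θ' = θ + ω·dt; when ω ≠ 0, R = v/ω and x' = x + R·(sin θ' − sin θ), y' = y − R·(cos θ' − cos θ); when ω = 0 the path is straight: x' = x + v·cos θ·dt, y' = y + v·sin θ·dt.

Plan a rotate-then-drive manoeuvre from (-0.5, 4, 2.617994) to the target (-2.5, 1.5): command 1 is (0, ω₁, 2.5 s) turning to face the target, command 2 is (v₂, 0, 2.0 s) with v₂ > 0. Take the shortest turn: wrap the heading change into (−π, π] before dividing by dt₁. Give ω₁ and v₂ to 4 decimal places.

heading to target = atan2(1.5−4, -2.5−-0.5) = -2.2455
Δθ = wrap(-2.2455 − 2.6180) = 1.4197; ω₁ = Δθ/dt₁ = 0.5679
distance = √((-2.5−-0.5)² + (1.5−4)²) = 3.2016; v₂ = distance/dt₂ = 1.6008

ω₁ = 0.5679, v₂ = 1.6008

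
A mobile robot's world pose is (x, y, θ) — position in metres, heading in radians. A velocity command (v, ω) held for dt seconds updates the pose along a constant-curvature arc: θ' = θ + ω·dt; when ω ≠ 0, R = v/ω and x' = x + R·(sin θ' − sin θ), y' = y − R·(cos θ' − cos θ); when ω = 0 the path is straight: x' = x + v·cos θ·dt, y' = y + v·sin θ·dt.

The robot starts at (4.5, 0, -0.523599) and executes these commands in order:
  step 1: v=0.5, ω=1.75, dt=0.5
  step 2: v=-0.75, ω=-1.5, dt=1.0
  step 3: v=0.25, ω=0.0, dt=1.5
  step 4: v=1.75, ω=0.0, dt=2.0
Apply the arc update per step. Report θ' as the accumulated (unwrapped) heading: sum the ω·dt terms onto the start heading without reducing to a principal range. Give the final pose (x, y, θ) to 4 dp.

step 1: θ'=0.3514 (R=0.2857) → pose (4.7412, -0.0208, 0.3514)
step 2: θ'=-1.1486 (R=0.5000) → pose (4.1130, 0.2437, -1.1486)
step 3: θ'=-1.1486 (straight) → pose (4.2667, -0.0983, -1.1486)
step 4: θ'=-1.1486 (straight) → pose (5.7008, -3.2910, -1.1486)

(5.7008, -3.2910, -1.1486)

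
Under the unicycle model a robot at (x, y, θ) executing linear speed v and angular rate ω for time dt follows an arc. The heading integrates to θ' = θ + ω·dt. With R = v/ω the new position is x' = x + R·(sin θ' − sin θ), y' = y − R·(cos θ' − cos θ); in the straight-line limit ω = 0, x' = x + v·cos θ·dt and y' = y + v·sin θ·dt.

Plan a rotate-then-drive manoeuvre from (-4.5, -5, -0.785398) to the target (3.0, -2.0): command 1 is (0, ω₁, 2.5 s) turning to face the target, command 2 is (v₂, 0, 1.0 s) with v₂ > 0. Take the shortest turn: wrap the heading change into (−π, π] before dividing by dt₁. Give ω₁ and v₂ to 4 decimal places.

heading to target = atan2(-2−-5, 3−-4.5) = 0.3805
Δθ = wrap(0.3805 − -0.7854) = 1.1659; ω₁ = Δθ/dt₁ = 0.4664
distance = √((3−-4.5)² + (-2−-5)²) = 8.0777; v₂ = distance/dt₂ = 8.0777

ω₁ = 0.4664, v₂ = 8.0777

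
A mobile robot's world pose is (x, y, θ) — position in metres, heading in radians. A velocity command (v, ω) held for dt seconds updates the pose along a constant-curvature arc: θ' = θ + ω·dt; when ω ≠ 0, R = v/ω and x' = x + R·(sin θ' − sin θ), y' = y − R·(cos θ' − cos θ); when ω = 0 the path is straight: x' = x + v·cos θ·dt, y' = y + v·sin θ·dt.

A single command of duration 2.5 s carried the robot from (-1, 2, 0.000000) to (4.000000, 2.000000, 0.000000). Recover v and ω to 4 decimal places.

Δθ = 0.000000 − 0.000000 = 0.000000
ω = Δθ/dt = 0.000000/2.5 = 0.0000
ω = 0 → v = (Δx·cos θ + Δy·sin θ)/dt = 2.0000

v = 2.0000, ω = 0.0000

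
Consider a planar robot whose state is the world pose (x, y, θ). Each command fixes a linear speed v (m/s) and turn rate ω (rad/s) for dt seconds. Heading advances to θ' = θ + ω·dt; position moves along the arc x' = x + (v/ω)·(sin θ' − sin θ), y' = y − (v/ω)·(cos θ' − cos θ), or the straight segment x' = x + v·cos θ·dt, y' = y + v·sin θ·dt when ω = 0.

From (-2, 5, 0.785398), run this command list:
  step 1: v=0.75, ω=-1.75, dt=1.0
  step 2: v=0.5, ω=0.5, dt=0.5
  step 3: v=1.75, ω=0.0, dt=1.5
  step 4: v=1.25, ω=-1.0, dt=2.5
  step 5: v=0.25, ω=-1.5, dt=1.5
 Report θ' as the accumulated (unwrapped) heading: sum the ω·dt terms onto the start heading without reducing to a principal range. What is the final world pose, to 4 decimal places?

step 1: θ'=-0.9646 (R=-0.4286) → pose (-1.3447, 4.9411, -0.9646)
step 2: θ'=-0.7146 (R=1.0000) → pose (-1.1782, 4.7555, -0.7146)
step 3: θ'=-0.7146 (straight) → pose (0.8046, 3.0353, -0.7146)
step 4: θ'=-3.2146 (R=-1.2500) → pose (-0.1058, 0.8445, -3.2146)
step 5: θ'=-5.4646 (R=-0.1667) → pose (-0.2153, 1.1245, -5.4646)

(-0.2153, 1.1245, -5.4646)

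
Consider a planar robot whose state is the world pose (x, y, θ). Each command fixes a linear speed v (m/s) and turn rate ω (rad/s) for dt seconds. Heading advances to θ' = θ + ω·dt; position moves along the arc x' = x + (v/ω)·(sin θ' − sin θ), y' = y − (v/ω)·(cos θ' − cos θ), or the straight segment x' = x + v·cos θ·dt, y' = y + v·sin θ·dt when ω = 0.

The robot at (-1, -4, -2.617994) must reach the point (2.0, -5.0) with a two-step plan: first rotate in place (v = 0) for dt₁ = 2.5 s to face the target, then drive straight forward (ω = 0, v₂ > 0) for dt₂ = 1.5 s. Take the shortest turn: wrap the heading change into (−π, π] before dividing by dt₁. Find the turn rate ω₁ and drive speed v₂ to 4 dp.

ω₁ = 0.9185, v₂ = 2.1082

heading to target = atan2(-5−-4, 2−-1) = -0.3218
Δθ = wrap(-0.3218 − -2.6180) = 2.2962; ω₁ = Δθ/dt₁ = 0.9185
distance = √((2−-1)² + (-5−-4)²) = 3.1623; v₂ = distance/dt₂ = 2.1082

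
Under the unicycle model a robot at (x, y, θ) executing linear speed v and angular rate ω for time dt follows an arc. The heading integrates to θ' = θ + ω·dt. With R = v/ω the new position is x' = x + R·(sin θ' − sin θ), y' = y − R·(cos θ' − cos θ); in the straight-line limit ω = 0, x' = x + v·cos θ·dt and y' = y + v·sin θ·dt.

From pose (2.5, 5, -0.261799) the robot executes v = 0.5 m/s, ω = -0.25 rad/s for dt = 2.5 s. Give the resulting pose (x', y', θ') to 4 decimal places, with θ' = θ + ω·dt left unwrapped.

θ' = -0.2618 + -0.25·2.5 = -0.8868
R = v/ω = 0.5/-0.25 = -2.0000
x' = 2.5 + -2.0000·(sin -0.8868 − sin -0.2618) = 3.5325
y' = 5 − -2.0000·(cos -0.8868 − cos -0.2618) = 4.3319

(3.5325, 4.3319, -0.8868)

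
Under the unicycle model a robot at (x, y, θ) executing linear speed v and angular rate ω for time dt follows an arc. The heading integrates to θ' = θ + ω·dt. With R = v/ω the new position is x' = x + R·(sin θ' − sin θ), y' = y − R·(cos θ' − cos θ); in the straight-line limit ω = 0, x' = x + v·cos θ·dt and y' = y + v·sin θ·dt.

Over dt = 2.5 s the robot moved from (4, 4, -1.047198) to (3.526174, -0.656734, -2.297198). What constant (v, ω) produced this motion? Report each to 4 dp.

v = 2.0000, ω = -0.5000

Δθ = -2.297198 − -1.047198 = -1.250000
ω = Δθ/dt = -1.250000/2.5 = -0.5000
R = −Δy/(cos θ' − cos θ) = -4.0000
v = R·ω = -4.0000·-0.5000 = 2.0000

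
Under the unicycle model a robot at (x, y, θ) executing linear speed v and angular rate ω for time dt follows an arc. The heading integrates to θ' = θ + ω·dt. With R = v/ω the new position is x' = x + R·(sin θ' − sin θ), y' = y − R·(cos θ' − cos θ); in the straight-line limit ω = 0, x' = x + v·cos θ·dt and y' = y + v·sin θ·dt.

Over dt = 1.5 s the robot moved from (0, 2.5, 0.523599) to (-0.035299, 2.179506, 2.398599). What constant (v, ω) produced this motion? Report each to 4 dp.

v = -0.2500, ω = 1.2500

Δθ = 2.398599 − 0.523599 = 1.875000
ω = Δθ/dt = 1.875000/1.5 = 1.2500
R = −Δy/(cos θ' − cos θ) = -0.2000
v = R·ω = -0.2000·1.2500 = -0.2500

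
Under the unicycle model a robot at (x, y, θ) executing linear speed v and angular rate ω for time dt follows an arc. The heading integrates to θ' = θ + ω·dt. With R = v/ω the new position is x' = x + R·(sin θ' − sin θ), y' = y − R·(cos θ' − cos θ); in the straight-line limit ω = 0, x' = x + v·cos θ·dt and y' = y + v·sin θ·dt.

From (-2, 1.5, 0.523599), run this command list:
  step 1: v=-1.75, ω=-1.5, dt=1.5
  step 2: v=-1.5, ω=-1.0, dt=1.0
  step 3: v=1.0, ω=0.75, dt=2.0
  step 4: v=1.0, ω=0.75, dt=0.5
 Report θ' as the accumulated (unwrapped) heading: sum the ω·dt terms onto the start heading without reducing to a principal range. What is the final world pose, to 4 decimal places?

(-3.3242, 1.7326, -0.8514)

step 1: θ'=-1.7264 (R=1.1667) → pose (-3.7359, 2.6912, -1.7264)
step 2: θ'=-2.7264 (R=1.5000) → pose (-2.8591, 3.8313, -2.7264)
step 3: θ'=-1.2264 (R=1.3333) → pose (-3.5763, 2.1610, -1.2264)
step 4: θ'=-0.8514 (R=1.3333) → pose (-3.3242, 1.7326, -0.8514)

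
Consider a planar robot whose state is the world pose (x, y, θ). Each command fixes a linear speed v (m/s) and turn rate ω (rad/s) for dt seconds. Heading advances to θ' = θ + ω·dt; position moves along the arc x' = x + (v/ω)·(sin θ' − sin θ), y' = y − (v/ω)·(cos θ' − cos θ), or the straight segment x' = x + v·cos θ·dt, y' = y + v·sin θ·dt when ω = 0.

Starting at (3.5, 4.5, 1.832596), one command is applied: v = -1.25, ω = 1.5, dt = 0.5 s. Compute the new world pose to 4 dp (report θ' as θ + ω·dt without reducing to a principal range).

θ' = 1.8326 + 1.5·0.5 = 2.5826
R = v/ω = -1.25/1.5 = -0.8333
x' = 3.5 + -0.8333·(sin 2.5826 − sin 1.8326) = 3.8630
y' = 4.5 − -0.8333·(cos 2.5826 − cos 1.8326) = 4.0092

(3.8630, 4.0092, 2.5826)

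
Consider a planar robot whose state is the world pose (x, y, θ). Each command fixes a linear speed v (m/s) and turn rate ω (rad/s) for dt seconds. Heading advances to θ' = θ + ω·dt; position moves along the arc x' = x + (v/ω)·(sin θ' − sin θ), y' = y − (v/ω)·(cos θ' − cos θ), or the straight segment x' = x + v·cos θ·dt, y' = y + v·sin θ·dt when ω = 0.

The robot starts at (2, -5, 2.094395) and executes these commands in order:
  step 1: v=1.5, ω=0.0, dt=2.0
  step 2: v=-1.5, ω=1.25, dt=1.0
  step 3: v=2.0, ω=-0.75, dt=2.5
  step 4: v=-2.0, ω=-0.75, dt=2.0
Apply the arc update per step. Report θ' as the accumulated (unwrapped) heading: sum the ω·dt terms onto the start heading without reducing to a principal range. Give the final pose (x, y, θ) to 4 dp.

(-4.1437, -2.4909, -0.0306)

step 1: θ'=2.0944 (straight) → pose (0.5000, -2.4019, 2.0944)
step 2: θ'=3.3444 (R=-1.2000) → pose (1.7809, -2.9773, 3.3444)
step 3: θ'=1.4694 (R=-2.6667) → pose (-1.4091, -0.0954, 1.4694)
step 4: θ'=-0.0306 (R=2.6667) → pose (-4.1437, -2.4909, -0.0306)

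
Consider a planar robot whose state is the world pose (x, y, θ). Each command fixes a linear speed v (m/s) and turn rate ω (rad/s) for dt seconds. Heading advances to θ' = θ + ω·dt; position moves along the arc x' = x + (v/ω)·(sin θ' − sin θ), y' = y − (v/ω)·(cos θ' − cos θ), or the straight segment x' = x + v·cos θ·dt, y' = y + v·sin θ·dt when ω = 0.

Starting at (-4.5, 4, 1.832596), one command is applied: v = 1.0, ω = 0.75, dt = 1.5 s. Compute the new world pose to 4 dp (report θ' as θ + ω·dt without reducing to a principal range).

θ' = 1.8326 + 0.75·1.5 = 2.9576
R = v/ω = 1.0/0.75 = 1.3333
x' = -4.5 + 1.3333·(sin 2.9576 − sin 1.8326) = -5.5440
y' = 4 − 1.3333·(cos 2.9576 − cos 1.8326) = 4.9657

(-5.5440, 4.9657, 2.9576)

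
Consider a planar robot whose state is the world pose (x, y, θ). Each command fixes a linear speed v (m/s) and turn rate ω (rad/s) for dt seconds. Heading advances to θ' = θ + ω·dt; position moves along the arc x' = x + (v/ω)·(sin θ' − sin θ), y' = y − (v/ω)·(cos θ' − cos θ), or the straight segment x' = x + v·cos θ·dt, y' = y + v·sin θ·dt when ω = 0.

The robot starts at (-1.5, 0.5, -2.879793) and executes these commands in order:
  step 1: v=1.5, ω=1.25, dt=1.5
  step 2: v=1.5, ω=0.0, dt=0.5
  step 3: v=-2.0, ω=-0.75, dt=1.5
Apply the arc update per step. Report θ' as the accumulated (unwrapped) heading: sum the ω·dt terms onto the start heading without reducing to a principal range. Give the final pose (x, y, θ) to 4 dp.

(-1.8100, 0.9086, -2.1298)

step 1: θ'=-1.0048 (R=1.2000) → pose (-2.2023, -1.3026, -1.0048)
step 2: θ'=-1.0048 (straight) → pose (-1.8001, -1.9357, -1.0048)
step 3: θ'=-2.1298 (R=2.6667) → pose (-1.8100, 0.9086, -2.1298)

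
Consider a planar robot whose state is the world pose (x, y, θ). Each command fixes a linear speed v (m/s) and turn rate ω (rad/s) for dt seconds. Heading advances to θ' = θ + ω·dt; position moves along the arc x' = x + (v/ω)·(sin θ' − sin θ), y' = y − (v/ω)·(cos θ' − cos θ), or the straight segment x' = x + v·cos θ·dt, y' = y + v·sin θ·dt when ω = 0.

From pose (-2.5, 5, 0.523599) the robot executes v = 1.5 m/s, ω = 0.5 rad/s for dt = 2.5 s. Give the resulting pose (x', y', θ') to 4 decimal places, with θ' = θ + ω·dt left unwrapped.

θ' = 0.5236 + 0.5·2.5 = 1.7736
R = v/ω = 1.5/0.5 = 3.0000
x' = -2.5 + 3.0000·(sin 1.7736 − sin 0.5236) = -1.0615
y' = 5 − 3.0000·(cos 1.7736 − cos 0.5236) = 8.2023

(-1.0615, 8.2023, 1.7736)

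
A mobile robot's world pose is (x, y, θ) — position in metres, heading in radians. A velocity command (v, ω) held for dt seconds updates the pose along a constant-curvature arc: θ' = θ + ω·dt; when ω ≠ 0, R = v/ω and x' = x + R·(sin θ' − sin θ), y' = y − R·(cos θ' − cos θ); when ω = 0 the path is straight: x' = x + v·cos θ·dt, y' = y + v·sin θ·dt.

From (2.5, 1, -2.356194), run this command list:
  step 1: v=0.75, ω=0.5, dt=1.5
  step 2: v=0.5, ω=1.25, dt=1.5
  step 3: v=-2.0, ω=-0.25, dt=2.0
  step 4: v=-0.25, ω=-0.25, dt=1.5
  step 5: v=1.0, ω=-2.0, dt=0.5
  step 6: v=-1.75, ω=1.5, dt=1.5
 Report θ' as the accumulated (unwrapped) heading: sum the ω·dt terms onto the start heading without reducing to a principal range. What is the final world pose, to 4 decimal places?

step 1: θ'=-1.6062 (R=1.5000) → pose (2.0616, -0.0076, -1.6062)
step 2: θ'=0.2688 (R=0.4000) → pose (2.5676, -0.4074, 0.2688)
step 3: θ'=-0.2312 (R=8.0000) → pose (-1.3902, -0.4818, -0.2312)
step 4: θ'=-0.6062 (R=1.0000) → pose (-1.7308, -0.3302, -0.6062)
step 5: θ'=-1.6062 (R=-0.5000) → pose (-1.5160, -0.7588, -1.6062)
step 6: θ'=0.6438 (R=-1.1667) → pose (-3.3822, 0.2156, 0.6438)

(-3.3822, 0.2156, 0.6438)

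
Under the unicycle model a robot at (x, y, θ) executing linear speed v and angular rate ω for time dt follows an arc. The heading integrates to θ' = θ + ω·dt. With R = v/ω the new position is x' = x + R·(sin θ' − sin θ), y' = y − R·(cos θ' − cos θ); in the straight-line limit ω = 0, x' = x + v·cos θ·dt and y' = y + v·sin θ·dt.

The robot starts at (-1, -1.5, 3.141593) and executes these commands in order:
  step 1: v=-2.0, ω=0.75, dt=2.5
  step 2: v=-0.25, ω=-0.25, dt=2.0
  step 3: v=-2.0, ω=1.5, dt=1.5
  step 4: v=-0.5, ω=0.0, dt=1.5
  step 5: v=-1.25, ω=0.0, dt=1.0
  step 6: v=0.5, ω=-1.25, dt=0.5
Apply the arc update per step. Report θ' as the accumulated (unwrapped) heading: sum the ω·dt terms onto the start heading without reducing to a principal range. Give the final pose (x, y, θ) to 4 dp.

(-1.9386, 3.0117, 6.1416)

step 1: θ'=5.0166 (R=-2.6667) → pose (1.5442, 1.9654, 5.0166)
step 2: θ'=4.5166 (R=1.0000) → pose (1.5174, 2.4595, 4.5166)
step 3: θ'=6.7666 (R=-1.3333) → pose (-0.4102, 3.8995, 6.7666)
step 4: θ'=6.7666 (straight) → pose (-1.0742, 3.5509, 6.7666)
step 5: θ'=6.7666 (straight) → pose (-2.1810, 2.9699, 6.7666)
step 6: θ'=6.1416 (R=-0.4000) → pose (-1.9386, 3.0117, 6.1416)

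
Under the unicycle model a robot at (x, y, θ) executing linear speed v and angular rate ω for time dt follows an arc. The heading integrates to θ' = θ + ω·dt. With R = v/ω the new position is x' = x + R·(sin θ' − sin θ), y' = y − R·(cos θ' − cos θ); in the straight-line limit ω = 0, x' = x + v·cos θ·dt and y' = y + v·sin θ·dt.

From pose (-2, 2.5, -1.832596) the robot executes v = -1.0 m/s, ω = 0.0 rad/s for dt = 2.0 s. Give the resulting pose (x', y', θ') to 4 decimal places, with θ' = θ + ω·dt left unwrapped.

θ' = -1.8326 + 0.0·2.0 = -1.8326
ω = 0 → straight: x' = -2 + -1.0·cos(-1.8326)·2.0 = -1.4824
y' = 2.5 + -1.0·sin(-1.8326)·2.0 = 4.4319

(-1.4824, 4.4319, -1.8326)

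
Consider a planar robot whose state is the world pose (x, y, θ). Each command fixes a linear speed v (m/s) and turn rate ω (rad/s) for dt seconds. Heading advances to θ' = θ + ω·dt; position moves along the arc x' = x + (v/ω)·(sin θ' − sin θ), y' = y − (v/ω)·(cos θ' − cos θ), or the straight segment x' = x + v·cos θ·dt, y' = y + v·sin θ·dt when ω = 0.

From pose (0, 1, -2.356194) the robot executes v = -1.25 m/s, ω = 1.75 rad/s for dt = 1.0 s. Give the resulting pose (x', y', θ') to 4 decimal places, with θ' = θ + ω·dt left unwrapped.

(-0.0981, 2.0921, -0.6062)

θ' = -2.3562 + 1.75·1.0 = -0.6062
R = v/ω = -1.25/1.75 = -0.7143
x' = 0 + -0.7143·(sin -0.6062 − sin -2.3562) = -0.0981
y' = 1 − -0.7143·(cos -0.6062 − cos -2.3562) = 2.0921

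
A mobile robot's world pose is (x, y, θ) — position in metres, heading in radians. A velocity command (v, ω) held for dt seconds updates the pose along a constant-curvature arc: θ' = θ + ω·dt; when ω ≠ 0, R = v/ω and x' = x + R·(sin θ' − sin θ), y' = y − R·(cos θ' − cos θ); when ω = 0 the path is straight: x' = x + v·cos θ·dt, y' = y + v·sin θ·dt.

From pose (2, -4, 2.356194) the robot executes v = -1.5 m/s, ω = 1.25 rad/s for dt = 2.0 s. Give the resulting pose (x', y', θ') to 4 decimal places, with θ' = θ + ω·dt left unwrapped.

θ' = 2.3562 + 1.25·2.0 = 4.8562
R = v/ω = -1.5/1.25 = -1.2000
x' = 2 + -1.2000·(sin 4.8562 − sin 2.3562) = 4.0361
y' = -4 − -1.2000·(cos 4.8562 − cos 2.3562) = -2.9795

(4.0361, -2.9795, 4.8562)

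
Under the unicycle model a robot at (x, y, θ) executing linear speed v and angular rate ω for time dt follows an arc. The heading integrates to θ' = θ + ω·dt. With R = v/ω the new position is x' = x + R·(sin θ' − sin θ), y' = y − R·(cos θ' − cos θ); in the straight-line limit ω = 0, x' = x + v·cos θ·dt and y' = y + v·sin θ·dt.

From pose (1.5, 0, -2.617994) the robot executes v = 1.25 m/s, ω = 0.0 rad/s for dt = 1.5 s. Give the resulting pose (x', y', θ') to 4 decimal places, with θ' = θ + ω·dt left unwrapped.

(-0.1238, -0.9375, -2.6180)

θ' = -2.6180 + 0.0·1.5 = -2.6180
ω = 0 → straight: x' = 1.5 + 1.25·cos(-2.6180)·1.5 = -0.1238
y' = 0 + 1.25·sin(-2.6180)·1.5 = -0.9375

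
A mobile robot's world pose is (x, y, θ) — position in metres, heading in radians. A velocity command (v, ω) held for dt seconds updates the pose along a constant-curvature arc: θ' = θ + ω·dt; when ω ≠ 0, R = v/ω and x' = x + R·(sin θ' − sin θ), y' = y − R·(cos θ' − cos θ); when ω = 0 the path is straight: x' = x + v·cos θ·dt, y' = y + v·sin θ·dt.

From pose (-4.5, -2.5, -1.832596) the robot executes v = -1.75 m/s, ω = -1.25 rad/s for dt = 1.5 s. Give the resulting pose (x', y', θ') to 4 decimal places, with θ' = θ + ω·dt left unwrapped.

(-2.3969, -1.6807, -3.7076)

θ' = -1.8326 + -1.25·1.5 = -3.7076
R = v/ω = -1.75/-1.25 = 1.4000
x' = -4.5 + 1.4000·(sin -3.7076 − sin -1.8326) = -2.3969
y' = -2.5 − 1.4000·(cos -3.7076 − cos -1.8326) = -1.6807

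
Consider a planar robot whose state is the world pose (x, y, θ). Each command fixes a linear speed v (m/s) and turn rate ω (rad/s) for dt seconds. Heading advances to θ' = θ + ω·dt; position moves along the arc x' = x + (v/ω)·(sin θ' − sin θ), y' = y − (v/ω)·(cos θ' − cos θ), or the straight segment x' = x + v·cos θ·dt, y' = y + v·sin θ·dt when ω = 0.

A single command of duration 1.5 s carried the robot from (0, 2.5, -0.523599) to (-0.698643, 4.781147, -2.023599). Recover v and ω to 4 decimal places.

Δθ = -2.023599 − -0.523599 = -1.500000
ω = Δθ/dt = -1.500000/1.5 = -1.0000
R = −Δy/(cos θ' − cos θ) = 1.7500
v = R·ω = 1.7500·-1.0000 = -1.7500

v = -1.7500, ω = -1.0000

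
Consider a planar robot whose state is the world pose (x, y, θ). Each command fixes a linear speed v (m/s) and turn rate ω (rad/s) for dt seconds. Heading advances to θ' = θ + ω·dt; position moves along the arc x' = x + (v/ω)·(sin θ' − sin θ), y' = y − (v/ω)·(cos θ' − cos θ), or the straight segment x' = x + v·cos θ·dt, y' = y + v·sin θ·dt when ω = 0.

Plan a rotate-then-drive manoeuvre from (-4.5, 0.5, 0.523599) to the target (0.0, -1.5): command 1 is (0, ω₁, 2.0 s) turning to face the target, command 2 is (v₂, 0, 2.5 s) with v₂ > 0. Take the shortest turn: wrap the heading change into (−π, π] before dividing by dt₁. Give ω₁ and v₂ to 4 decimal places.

ω₁ = -0.4709, v₂ = 1.9698

heading to target = atan2(-1.5−0.5, 0−-4.5) = -0.4182
Δθ = wrap(-0.4182 − 0.5236) = -0.9418; ω₁ = Δθ/dt₁ = -0.4709
distance = √((0−-4.5)² + (-1.5−0.5)²) = 4.9244; v₂ = distance/dt₂ = 1.9698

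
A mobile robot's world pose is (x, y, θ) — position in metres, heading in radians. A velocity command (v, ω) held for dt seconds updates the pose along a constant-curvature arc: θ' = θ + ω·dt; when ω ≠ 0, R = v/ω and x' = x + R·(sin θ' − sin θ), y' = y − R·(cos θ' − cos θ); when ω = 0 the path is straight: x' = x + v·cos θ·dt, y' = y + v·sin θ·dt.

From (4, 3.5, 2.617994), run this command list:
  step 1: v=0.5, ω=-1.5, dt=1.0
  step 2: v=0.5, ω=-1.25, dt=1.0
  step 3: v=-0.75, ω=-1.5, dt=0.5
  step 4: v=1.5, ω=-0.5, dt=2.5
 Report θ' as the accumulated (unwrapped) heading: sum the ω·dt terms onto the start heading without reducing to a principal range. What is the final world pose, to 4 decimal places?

(4.1829, 0.8304, -2.1320)

step 1: θ'=1.1180 (R=-0.3333) → pose (3.8669, 3.9345, 1.1180)
step 2: θ'=-0.1320 (R=-0.4000) → pose (4.2793, 4.1560, -0.1320)
step 3: θ'=-0.8820 (R=0.5000) → pose (3.9591, 4.3339, -0.8820)
step 4: θ'=-2.1320 (R=-3.0000) → pose (4.1829, 0.8304, -2.1320)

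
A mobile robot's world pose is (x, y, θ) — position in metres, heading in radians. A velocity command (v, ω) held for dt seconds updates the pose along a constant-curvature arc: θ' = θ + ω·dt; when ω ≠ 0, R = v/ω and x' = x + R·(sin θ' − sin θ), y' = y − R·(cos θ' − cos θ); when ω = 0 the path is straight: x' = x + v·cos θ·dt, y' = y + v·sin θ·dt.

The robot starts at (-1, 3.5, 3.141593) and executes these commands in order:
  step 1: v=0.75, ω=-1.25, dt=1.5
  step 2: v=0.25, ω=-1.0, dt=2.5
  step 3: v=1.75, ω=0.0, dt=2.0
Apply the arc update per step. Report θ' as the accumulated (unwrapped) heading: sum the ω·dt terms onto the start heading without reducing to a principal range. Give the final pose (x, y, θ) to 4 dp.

step 1: θ'=1.2666 (R=-0.6000) → pose (-1.5725, 4.2797, 1.2666)
step 2: θ'=-1.2334 (R=-0.2500) → pose (-1.0980, 4.2876, -1.2334)
step 3: θ'=-1.2334 (straight) → pose (0.0606, 0.9849, -1.2334)

(0.0606, 0.9849, -1.2334)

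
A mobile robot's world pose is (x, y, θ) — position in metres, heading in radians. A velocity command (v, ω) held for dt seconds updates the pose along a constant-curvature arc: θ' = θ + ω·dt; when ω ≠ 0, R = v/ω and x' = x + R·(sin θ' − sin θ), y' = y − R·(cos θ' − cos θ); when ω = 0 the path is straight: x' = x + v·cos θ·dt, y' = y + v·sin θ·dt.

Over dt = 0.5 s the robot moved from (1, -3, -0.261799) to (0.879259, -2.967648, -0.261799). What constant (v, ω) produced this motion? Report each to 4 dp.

v = -0.2500, ω = 0.0000

Δθ = -0.261799 − -0.261799 = 0.000000
ω = Δθ/dt = 0.000000/0.5 = 0.0000
ω = 0 → v = (Δx·cos θ + Δy·sin θ)/dt = -0.2500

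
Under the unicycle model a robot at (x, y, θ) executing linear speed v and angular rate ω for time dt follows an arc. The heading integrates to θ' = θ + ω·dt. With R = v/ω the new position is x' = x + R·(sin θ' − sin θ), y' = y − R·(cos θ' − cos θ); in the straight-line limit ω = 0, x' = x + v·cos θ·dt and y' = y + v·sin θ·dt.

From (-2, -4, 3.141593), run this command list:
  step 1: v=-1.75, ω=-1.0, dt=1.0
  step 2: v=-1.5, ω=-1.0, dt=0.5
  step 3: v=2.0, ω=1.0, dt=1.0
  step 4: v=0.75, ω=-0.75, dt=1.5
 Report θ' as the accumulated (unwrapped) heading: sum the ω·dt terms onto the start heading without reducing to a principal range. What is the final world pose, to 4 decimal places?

step 1: θ'=2.1416 (R=1.7500) → pose (-0.5274, -4.8045, 2.1416)
step 2: θ'=1.6416 (R=1.5000) → pose (-0.2934, -5.5088, 1.6416)
step 3: θ'=2.6416 (R=2.0000) → pose (-1.3295, -3.8951, 2.6416)
step 4: θ'=1.5166 (R=-1.0000) → pose (-1.8486, -2.9634, 1.5166)

(-1.8486, -2.9634, 1.5166)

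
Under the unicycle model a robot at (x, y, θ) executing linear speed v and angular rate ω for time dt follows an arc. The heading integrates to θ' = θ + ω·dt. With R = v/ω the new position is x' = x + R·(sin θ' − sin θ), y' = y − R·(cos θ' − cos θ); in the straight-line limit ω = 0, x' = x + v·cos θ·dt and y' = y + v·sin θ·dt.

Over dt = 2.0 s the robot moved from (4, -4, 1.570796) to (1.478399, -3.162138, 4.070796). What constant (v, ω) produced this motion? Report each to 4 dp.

Δθ = 4.070796 − 1.570796 = 2.500000
ω = Δθ/dt = 2.500000/2.0 = 1.2500
R = Δx/(sin θ' − sin θ) = 1.4000
v = R·ω = 1.4000·1.2500 = 1.7500

v = 1.7500, ω = 1.2500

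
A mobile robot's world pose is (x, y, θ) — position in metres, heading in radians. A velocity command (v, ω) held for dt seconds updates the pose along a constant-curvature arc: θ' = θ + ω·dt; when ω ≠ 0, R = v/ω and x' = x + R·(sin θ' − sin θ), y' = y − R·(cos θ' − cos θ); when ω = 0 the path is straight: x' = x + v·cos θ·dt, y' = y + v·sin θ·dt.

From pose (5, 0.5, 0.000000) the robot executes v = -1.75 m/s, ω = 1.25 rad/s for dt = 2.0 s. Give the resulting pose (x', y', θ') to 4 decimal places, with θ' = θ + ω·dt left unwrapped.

θ' = 0.0000 + 1.25·2.0 = 2.5000
R = v/ω = -1.75/1.25 = -1.4000
x' = 5 + -1.4000·(sin 2.5000 − sin 0.0000) = 4.1621
y' = 0.5 − -1.4000·(cos 2.5000 − cos 0.0000) = -2.0216

(4.1621, -2.0216, 2.5000)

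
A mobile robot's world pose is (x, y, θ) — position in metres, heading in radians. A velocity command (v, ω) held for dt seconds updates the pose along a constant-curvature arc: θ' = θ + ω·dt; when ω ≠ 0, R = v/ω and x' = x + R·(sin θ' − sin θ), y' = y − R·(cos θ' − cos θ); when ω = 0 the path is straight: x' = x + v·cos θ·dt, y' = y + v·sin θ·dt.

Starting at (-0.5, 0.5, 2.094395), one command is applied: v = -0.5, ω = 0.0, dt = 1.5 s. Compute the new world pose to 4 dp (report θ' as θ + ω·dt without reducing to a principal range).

(-0.1250, -0.1495, 2.0944)

θ' = 2.0944 + 0.0·1.5 = 2.0944
ω = 0 → straight: x' = -0.5 + -0.5·cos(2.0944)·1.5 = -0.1250
y' = 0.5 + -0.5·sin(2.0944)·1.5 = -0.1495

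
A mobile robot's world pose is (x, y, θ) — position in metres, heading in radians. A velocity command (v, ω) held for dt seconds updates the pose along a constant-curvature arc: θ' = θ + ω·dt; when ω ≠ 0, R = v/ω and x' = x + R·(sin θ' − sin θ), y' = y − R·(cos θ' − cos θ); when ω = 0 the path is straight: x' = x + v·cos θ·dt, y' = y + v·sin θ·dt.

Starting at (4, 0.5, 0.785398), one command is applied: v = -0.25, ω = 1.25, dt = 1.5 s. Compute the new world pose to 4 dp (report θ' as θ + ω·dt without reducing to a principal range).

θ' = 0.7854 + 1.25·1.5 = 2.6604
R = v/ω = -0.25/1.25 = -0.2000
x' = 4 + -0.2000·(sin 2.6604 − sin 0.7854) = 4.0489
y' = 0.5 − -0.2000·(cos 2.6604 − cos 0.7854) = 0.1813

(4.0489, 0.1813, 2.6604)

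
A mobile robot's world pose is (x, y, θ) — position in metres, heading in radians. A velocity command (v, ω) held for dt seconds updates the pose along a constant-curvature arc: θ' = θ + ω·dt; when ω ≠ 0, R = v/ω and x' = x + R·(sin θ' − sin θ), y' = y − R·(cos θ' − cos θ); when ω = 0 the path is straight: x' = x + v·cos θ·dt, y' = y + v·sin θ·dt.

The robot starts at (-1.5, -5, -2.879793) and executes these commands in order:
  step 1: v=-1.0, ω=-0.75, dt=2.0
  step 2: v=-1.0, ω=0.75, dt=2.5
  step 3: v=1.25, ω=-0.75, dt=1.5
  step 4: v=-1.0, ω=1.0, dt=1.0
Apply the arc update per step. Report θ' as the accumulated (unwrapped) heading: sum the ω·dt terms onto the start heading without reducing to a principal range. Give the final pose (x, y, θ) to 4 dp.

step 1: θ'=-4.3798 (R=1.3333) → pose (0.1054, -5.8526, -4.3798)
step 2: θ'=-2.5048 (R=-1.3333) → pose (2.1585, -6.4892, -2.5048)
step 3: θ'=-3.6298 (R=-1.6667) → pose (0.3857, -6.6212, -3.6298)
step 4: θ'=-2.6298 (R=-1.0000) → pose (1.3445, -6.6099, -2.6298)

(1.3445, -6.6099, -2.6298)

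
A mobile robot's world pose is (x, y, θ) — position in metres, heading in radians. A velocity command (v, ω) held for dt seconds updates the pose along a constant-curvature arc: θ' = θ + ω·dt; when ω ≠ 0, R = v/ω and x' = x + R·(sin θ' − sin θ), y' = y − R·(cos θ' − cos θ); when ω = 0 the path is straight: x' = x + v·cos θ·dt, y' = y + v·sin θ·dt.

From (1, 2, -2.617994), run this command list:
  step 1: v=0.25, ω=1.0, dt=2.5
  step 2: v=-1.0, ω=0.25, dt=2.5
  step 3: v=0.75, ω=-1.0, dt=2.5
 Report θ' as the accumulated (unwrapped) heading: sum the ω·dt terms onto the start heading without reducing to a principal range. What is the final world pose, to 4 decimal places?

(-0.2692, 0.0969, -1.9930)

step 1: θ'=-0.1180 (R=0.2500) → pose (1.0956, 1.5352, -0.1180)
step 2: θ'=0.5070 (R=-4.0000) → pose (-1.3176, 1.0599, 0.5070)
step 3: θ'=-1.9930 (R=-0.7500) → pose (-0.2692, 0.0969, -1.9930)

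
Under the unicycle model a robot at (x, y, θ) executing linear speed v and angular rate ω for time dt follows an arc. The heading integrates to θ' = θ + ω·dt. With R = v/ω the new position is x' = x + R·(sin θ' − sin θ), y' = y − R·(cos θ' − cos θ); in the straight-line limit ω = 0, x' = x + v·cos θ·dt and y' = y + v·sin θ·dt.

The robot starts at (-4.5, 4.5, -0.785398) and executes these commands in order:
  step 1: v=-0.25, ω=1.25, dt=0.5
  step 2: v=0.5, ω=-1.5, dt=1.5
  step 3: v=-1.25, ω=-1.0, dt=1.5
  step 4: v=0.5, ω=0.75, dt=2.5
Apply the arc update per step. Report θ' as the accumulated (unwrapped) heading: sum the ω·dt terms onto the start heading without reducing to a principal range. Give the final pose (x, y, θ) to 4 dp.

step 1: θ'=-0.1604 (R=-0.2000) → pose (-4.6095, 4.5560, -0.1604)
step 2: θ'=-2.4104 (R=-0.3333) → pose (-4.4401, 3.9788, -2.4104)
step 3: θ'=-3.9104 (R=1.2500) → pose (-2.7363, 3.9468, -3.9104)
step 4: θ'=-2.0354 (R=0.6667) → pose (-3.7959, 3.7663, -2.0354)

(-3.7959, 3.7663, -2.0354)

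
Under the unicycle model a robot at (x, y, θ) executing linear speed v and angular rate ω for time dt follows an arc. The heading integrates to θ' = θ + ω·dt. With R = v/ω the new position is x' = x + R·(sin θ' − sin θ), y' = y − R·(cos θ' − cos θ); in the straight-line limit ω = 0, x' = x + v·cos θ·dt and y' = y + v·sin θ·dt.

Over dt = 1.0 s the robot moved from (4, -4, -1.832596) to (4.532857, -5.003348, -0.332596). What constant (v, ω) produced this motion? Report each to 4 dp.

Δθ = -0.332596 − -1.832596 = 1.500000
ω = Δθ/dt = 1.500000/1.0 = 1.5000
R = −Δy/(cos θ' − cos θ) = 0.8333
v = R·ω = 0.8333·1.5000 = 1.2500

v = 1.2500, ω = 1.5000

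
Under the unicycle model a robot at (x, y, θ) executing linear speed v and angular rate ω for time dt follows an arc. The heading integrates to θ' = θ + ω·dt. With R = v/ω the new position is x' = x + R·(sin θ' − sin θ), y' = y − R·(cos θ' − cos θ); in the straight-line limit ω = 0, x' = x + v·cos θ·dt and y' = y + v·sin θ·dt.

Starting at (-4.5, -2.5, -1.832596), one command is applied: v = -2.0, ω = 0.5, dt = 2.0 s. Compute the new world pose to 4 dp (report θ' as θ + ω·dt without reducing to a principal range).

θ' = -1.8326 + 0.5·2.0 = -0.8326
R = v/ω = -2.0/0.5 = -4.0000
x' = -4.5 + -4.0000·(sin -0.8326 − sin -1.8326) = -5.4050
y' = -2.5 − -4.0000·(cos -0.8326 − cos -1.8326) = 1.2271

(-5.4050, 1.2271, -0.8326)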